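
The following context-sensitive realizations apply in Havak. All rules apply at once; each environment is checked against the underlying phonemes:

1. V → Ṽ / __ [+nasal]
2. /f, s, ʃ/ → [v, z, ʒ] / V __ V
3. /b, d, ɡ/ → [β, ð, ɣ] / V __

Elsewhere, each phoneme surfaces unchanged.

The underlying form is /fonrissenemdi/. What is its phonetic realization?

[fõnrissẽnẽmdi]

/f/ — word-initial; rule 2 does not apply here → [f].
/o/ (between /f/ and /n/) occurs before a nasal consonant → [õ] by rule 1.
/i/ — between /r/ and /s/; rule 1 does not apply here → [i].
/s/ — between /i/ and /s/; rule 2 does not apply here → [s].
/s/ — between /s/ and /e/; rule 2 does not apply here → [s].
/e/ (between /s/ and /n/): before a nasal consonant, so rule 1 applies → [ẽ].
/e/ (between /n/ and /m/) occurs before a nasal consonant → [ẽ] by rule 1.
/d/ (between /m/ and /i/) is in the target of rule 3 but the environment (immediately after a vowel) is not met → [d].
/i/ (word-final) is in the target of rule 1 but the environment (before a nasal consonant) is not met → [i].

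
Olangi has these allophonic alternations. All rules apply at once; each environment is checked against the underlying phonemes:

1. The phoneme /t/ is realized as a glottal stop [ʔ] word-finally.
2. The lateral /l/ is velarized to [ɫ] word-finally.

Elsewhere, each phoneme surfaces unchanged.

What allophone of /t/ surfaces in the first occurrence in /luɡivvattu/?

[t]

/t/ (between /a/ and /t/): rule 1 targets it, but not word-finally → unchanged [t].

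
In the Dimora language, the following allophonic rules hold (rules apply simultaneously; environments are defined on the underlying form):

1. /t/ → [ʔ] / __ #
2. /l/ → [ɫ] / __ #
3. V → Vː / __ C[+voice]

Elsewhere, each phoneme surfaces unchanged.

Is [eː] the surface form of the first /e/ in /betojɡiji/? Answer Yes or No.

No

/e/ (between /b/ and /t/) fails the environment for rule 3, so it stays [e].
The actual realization is [e], not [eː].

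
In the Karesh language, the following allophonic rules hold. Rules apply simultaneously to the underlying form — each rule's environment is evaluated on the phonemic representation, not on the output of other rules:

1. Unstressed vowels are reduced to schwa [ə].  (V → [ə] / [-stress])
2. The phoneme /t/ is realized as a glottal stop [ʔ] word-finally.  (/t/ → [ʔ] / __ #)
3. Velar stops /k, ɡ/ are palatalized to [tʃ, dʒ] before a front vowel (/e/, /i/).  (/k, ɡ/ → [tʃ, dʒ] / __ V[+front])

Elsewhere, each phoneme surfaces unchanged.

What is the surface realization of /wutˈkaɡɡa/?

/w/ (word-initial): no rule targets it → [w].
/u/ (between /w/ and /t/): in an unstressed syllable, so rule 1 applies → [ə].
/t/ (between /u/ and /k/) fails the environment for rule 2, so it stays [t].
/k/ — between /t/ and /a/; rule 3 does not apply here → [k].
/a/ (between /k/ and /ɡ/) is in the target of rule 1 but the environment (in an unstressed syllable) is not met → [a].
/ɡ/ (between /a/ and /ɡ/) fails the environment for rule 3, so it stays [ɡ].
/ɡ/ (between /ɡ/ and /a/) is in the target of rule 3 but the environment (before a front vowel) is not met → [ɡ].
/a/ — word-final, in an unstressed syllable — surfaces as [ə] (rule 1).

[wətˈkaɡɡə]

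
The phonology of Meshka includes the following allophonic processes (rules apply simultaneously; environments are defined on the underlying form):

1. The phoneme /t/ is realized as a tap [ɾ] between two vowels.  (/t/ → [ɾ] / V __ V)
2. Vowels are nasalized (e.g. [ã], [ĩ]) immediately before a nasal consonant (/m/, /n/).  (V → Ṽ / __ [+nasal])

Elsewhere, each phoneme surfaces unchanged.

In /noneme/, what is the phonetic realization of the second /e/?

/e/ (word-final) is in the target of rule 2 but the environment (before a nasal consonant) is not met → [e].

[e]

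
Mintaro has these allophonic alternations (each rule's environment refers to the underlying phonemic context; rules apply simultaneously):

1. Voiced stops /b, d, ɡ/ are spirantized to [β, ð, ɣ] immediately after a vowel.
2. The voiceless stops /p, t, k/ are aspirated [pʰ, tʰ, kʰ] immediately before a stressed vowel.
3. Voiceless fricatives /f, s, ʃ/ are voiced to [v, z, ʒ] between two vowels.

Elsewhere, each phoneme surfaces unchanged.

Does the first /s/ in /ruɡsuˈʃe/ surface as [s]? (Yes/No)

/s/ (between /ɡ/ and /u/) is in the target of rule 3 but the environment (between two vowels) is not met → [s].
The actual realization is [s], which matches [s].

Yes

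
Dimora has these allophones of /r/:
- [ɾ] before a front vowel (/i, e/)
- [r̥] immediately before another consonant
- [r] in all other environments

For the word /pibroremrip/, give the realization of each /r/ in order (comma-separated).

Occurrence 1 (position 4): no conditioning environment matches → elsewhere allophone [r].
Occurrence 2 (position 6): before a front vowel (/i, e/) → [ɾ].
Occurrence 3 (position 9): before a front vowel (/i, e/) → [ɾ].

[r], [ɾ], [ɾ]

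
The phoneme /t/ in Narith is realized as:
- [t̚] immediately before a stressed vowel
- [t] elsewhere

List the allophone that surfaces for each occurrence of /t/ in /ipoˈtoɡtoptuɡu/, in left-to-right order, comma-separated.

Occurrence 1 (position 4): immediately before a stressed vowel → [t̚].
Occurrence 2 (position 7): no conditioning environment matches → elsewhere allophone [t].
Occurrence 3 (position 10): no conditioning environment matches → elsewhere allophone [t].

[t̚], [t], [t]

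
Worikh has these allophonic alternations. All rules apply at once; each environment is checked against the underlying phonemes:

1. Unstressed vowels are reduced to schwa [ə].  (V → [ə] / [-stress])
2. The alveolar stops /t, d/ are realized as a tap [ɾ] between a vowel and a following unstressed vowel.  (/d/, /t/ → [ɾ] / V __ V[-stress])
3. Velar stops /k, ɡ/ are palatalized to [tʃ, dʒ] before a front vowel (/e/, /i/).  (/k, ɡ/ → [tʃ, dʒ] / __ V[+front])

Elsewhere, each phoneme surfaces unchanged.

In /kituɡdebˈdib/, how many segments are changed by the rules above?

Segments that undergo a rule: /k/ → [tʃ] (rule 3); /i/ → [ə] (rule 1); /t/ → [ɾ] (rule 2); /u/ → [ə] (rule 1); /e/ → [ə] (rule 1).
All other segments surface unchanged.

5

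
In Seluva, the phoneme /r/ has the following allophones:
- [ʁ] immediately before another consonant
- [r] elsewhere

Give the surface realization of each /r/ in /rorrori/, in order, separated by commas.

[r], [ʁ], [r], [r]

Occurrence 1 (position 1): no conditioning environment matches → elsewhere allophone [r].
Occurrence 2 (position 3): immediately before another consonant → [ʁ].
Occurrence 3 (position 4): no conditioning environment matches → elsewhere allophone [r].
Occurrence 4 (position 6): no conditioning environment matches → elsewhere allophone [r].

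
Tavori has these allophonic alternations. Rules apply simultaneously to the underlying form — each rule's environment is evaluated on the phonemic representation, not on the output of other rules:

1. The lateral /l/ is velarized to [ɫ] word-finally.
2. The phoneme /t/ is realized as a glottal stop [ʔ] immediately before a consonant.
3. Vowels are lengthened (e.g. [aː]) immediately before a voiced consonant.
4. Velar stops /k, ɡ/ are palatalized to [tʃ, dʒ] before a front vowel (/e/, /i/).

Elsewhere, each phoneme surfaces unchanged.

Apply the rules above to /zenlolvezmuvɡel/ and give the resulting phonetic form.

/z/ (word-initial) is unaffected → [z].
/e/ (between /z/ and /n/): before a voiced consonant, so rule 3 applies → [eː].
/n/ (between /e/ and /l/): no rule targets it → [n].
/l/ (between /n/ and /o/) is in the target of rule 1 but the environment (word-finally) is not met → [l].
/o/ (between /l/ and /l/): before a voiced consonant, so rule 3 applies → [oː].
/l/ (between /o/ and /v/): rule 1 targets it, but not word-finally → unchanged [l].
/v/ (between /l/ and /e/): no rule targets it → [v].
Rule 3 applies to /e/ (between /v/ and /z/: before a voiced consonant) → [eː].
/z/ (between /e/ and /m/): no rule targets it → [z].
/m/ stays [m].
/u/ (between /m/ and /v/) occurs before a voiced consonant → [uː] by rule 3.
/v/ (between /u/ and /ɡ/): no rule targets it → [v].
/ɡ/ (between /v/ and /e/) occurs before a front vowel → [dʒ] by rule 4.
/e/ meets the environment for rule 3 (before a voiced consonant) → [eː].
Rule 1 applies to /l/ (word-final: word-finally) → [ɫ].

[zeːnloːlveːzmuːvdʒeːɫ]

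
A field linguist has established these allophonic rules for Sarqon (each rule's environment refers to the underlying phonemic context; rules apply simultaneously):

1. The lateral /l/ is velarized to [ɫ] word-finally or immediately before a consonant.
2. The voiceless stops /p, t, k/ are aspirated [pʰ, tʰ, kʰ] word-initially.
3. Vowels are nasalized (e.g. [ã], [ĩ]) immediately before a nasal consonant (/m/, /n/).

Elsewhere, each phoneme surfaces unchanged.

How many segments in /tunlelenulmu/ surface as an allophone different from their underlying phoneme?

Segments that undergo a rule: /t/ → [tʰ] (rule 2); /u/ → [ũ] (rule 3); /e/ → [ẽ] (rule 3); /l/ → [ɫ] (rule 1).
All other segments surface unchanged.

4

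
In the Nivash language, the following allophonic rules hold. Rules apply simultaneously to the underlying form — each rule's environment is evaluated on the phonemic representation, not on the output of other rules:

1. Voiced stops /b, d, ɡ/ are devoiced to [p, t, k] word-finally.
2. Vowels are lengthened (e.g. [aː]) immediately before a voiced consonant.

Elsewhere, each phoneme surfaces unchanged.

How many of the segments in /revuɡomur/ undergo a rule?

Segments that undergo a rule: /e/ → [eː] (rule 2); /u/ → [uː] (rule 2); /o/ → [oː] (rule 2); /u/ → [uː] (rule 2).
All other segments surface unchanged.

4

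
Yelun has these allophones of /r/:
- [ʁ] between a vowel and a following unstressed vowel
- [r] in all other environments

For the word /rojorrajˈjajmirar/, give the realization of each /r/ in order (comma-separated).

Occurrence 1 (position 1): no conditioning environment matches → elsewhere allophone [r].
Occurrence 2 (position 5): no conditioning environment matches → elsewhere allophone [r].
Occurrence 3 (position 6): no conditioning environment matches → elsewhere allophone [r].
Occurrence 4 (position 14): between a vowel and a following unstressed vowel → [ʁ].
Occurrence 5 (position 16): no conditioning environment matches → elsewhere allophone [r].

[r], [r], [r], [ʁ], [r]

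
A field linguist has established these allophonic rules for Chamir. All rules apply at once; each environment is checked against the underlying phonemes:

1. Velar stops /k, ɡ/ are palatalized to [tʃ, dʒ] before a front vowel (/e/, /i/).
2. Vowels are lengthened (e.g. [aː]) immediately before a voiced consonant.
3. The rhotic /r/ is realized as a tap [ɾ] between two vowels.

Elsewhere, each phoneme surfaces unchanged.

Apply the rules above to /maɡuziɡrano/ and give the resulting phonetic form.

/m/ stays [m].
/a/ — between /m/ and /ɡ/, before a voiced consonant — surfaces as [aː] (rule 2).
/ɡ/ (between /a/ and /u/) fails the environment for rule 1, so it stays [ɡ].
Rule 2 applies to /u/ (between /ɡ/ and /z/: before a voiced consonant) → [uː].
/z/ (between /u/ and /i/): no rule targets it → [z].
Rule 2 applies to /i/ (between /z/ and /ɡ/: before a voiced consonant) → [iː].
/ɡ/ (between /i/ and /r/) fails the environment for rule 1, so it stays [ɡ].
/r/ (between /ɡ/ and /a/) is in the target of rule 3 but the environment (between two vowels) is not met → [r].
/a/ (between /r/ and /n/) occurs before a voiced consonant → [aː] by rule 2.
/n/ — not in any rule's target class → [n].
/o/ (word-final) is in the target of rule 2 but the environment (before a voiced consonant) is not met → [o].

[maːɡuːziːɡraːno]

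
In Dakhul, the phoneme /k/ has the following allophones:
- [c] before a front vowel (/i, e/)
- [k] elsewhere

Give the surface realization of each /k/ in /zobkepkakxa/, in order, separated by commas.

[c], [k], [k]

Occurrence 1 (position 4): before a front vowel → [c].
Occurrence 2 (position 7): no conditioning environment matches → elsewhere allophone [k].
Occurrence 3 (position 9): no conditioning environment matches → elsewhere allophone [k].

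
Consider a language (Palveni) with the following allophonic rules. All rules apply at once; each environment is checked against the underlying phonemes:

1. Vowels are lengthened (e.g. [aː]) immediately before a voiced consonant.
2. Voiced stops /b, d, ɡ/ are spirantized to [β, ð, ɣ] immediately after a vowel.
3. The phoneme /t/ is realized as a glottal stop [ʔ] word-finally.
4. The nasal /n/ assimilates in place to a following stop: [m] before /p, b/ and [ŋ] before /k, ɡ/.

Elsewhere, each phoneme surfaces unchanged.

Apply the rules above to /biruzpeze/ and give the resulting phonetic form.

[biːruːzpeːze]

/b/ (word-initial) fails the environment for rule 2, so it stays [b].
/i/ meets the environment for rule 1 (before a voiced consonant) → [iː].
/r/ stays [r].
/u/ meets the environment for rule 1 (before a voiced consonant) → [uː].
/z/ (between /u/ and /p/) is unaffected → [z].
/p/ (between /z/ and /e/) is unaffected → [p].
Rule 1 applies to /e/ (between /p/ and /z/: before a voiced consonant) → [eː].
/z/ (between /e/ and /e/): no rule targets it → [z].
/e/ (word-final) is in the target of rule 1 but the environment (before a voiced consonant) is not met → [e].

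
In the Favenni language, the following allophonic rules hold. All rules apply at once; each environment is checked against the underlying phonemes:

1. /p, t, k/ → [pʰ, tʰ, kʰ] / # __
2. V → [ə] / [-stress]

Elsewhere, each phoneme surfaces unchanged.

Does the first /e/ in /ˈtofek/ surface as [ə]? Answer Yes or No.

Yes

/e/ meets the environment for rule 2 (in an unstressed syllable) → [ə].
The actual realization is [ə], which matches [ə].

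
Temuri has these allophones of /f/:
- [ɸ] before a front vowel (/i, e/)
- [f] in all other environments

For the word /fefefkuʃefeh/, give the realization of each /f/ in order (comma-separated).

[ɸ], [ɸ], [f], [ɸ]

Occurrence 1 (position 1): before a front vowel (/i, e/) → [ɸ].
Occurrence 2 (position 3): before a front vowel (/i, e/) → [ɸ].
Occurrence 3 (position 5): no conditioning environment matches → elsewhere allophone [f].
Occurrence 4 (position 10): before a front vowel (/i, e/) → [ɸ].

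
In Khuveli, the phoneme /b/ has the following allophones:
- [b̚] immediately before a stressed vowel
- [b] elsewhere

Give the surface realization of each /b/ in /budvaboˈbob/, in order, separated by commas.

[b], [b], [b̚], [b]

Occurrence 1 (position 1): no conditioning environment matches → elsewhere allophone [b].
Occurrence 2 (position 6): no conditioning environment matches → elsewhere allophone [b].
Occurrence 3 (position 8): immediately before a stressed vowel → [b̚].
Occurrence 4 (position 10): no conditioning environment matches → elsewhere allophone [b].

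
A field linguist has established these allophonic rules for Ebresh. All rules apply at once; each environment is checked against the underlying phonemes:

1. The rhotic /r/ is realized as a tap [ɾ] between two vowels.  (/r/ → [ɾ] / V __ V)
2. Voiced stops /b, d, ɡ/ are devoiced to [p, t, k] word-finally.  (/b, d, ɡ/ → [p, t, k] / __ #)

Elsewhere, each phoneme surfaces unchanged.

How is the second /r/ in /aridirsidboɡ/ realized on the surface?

[r]

/r/ — between /i/ and /s/; rule 1 does not apply here → [r].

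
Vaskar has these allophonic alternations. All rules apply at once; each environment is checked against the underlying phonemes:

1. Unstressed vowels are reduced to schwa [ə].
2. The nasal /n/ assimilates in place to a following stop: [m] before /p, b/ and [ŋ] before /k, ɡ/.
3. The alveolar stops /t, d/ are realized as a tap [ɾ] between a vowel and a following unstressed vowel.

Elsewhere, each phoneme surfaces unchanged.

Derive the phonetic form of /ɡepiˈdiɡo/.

/e/ (between /ɡ/ and /p/) occurs in an unstressed syllable → [ə] by rule 1.
/i/ — between /p/ and /d/, in an unstressed syllable — surfaces as [ə] (rule 1).
/d/ (between /i/ and /i/) is in the target of rule 3 but the environment (between a vowel and a following unstressed vowel) is not met → [d].
/i/ (between /d/ and /ɡ/) is in the target of rule 1 but the environment (in an unstressed syllable) is not met → [i].
/o/ (word-final) occurs in an unstressed syllable → [ə] by rule 1.

[ɡəpəˈdiɡə]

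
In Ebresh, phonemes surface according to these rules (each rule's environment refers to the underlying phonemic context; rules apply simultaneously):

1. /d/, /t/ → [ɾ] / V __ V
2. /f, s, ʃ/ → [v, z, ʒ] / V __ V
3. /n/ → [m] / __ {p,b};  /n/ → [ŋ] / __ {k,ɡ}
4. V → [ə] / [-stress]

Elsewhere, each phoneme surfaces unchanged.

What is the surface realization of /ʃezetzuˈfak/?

/ʃ/ — word-initial; rule 2 does not apply here → [ʃ].
Rule 4 applies to /e/ (between /ʃ/ and /z/: in an unstressed syllable) → [ə].
/e/ (between /z/ and /t/): in an unstressed syllable, so rule 4 applies → [ə].
/t/ — between /e/ and /z/; rule 1 does not apply here → [t].
Rule 4 applies to /u/ (between /z/ and /f/: in an unstressed syllable) → [ə].
/f/ (between /u/ and /a/) occurs between two vowels → [v] by rule 2.
/a/ (between /f/ and /k/) is in the target of rule 4 but the environment (in an unstressed syllable) is not met → [a].

[ʃəzətzəˈvak]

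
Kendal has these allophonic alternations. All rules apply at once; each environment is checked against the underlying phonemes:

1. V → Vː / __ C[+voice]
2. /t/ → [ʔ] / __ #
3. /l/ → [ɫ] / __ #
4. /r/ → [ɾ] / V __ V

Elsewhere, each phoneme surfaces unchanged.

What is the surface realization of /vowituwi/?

[voːwituːwi]

/v/ stays [v].
Rule 1 applies to /o/ (between /v/ and /w/: before a voiced consonant) → [oː].
/w/ — not in any rule's target class → [w].
/i/ (between /w/ and /t/): rule 1 targets it, but not before a voiced consonant → unchanged [i].
/t/ (between /i/ and /u/) fails the environment for rule 2, so it stays [t].
/u/ (between /t/ and /w/) occurs before a voiced consonant → [uː] by rule 1.
/w/ — not in any rule's target class → [w].
/i/ (word-final): rule 1 targets it, but not before a voiced consonant → unchanged [i].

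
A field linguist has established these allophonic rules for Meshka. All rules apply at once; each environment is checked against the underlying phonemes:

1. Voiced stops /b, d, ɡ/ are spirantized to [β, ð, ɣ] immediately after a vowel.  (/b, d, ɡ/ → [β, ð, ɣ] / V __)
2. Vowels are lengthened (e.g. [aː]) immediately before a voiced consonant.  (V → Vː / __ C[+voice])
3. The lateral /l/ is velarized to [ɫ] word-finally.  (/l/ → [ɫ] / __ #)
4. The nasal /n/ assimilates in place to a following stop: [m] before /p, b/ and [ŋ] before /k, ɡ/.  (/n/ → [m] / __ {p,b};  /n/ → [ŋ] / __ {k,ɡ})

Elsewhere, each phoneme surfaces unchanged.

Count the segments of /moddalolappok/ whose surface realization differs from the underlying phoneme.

Segments that undergo a rule: /o/ → [oː] (rule 2); /d/ → [ð] (rule 1); /a/ → [aː] (rule 2); /o/ → [oː] (rule 2).
All other segments surface unchanged.

4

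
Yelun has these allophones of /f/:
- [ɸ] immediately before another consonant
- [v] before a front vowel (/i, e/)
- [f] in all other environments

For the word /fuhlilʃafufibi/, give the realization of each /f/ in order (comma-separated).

Occurrence 1 (position 1): no conditioning environment matches → elsewhere allophone [f].
Occurrence 2 (position 9): no conditioning environment matches → elsewhere allophone [f].
Occurrence 3 (position 11): before a front vowel (/i, e/) → [v].

[f], [f], [v]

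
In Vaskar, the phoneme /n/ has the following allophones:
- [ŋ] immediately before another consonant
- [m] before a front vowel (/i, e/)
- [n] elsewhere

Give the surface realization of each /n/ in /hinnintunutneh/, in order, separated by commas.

[ŋ], [m], [ŋ], [n], [m]

Occurrence 1 (position 3): immediately before another consonant → [ŋ].
Occurrence 2 (position 4): before a front vowel (/i, e/) → [m].
Occurrence 3 (position 6): immediately before another consonant → [ŋ].
Occurrence 4 (position 9): no conditioning environment matches → elsewhere allophone [n].
Occurrence 5 (position 12): before a front vowel (/i, e/) → [m].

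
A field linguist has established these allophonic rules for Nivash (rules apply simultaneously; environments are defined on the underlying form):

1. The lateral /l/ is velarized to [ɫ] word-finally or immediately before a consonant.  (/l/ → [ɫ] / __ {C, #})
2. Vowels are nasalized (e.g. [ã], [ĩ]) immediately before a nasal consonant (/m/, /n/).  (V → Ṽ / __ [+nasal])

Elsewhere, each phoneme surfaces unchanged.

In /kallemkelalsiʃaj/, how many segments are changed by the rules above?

3

Segments that undergo a rule: /l/ → [ɫ] (rule 1); /e/ → [ẽ] (rule 2); /l/ → [ɫ] (rule 1).
All other segments surface unchanged.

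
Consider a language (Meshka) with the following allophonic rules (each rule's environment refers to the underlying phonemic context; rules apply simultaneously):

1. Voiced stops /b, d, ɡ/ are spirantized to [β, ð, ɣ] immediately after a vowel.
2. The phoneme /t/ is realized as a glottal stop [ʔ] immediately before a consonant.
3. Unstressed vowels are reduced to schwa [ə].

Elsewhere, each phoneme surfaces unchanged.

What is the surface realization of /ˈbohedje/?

[ˈbohəðjə]

/b/ — word-initial; rule 1 does not apply here → [b].
/o/ (between /b/ and /h/): rule 3 targets it, but not in an unstressed syllable → unchanged [o].
/h/ (between /o/ and /e/): no rule targets it → [h].
/e/ meets the environment for rule 3 (in an unstressed syllable) → [ə].
Rule 1 applies to /d/ (between /e/ and /j/: immediately after a vowel) → [ð].
/j/ (between /d/ and /e/) is unaffected → [j].
/e/ (word-final) occurs in an unstressed syllable → [ə] by rule 3.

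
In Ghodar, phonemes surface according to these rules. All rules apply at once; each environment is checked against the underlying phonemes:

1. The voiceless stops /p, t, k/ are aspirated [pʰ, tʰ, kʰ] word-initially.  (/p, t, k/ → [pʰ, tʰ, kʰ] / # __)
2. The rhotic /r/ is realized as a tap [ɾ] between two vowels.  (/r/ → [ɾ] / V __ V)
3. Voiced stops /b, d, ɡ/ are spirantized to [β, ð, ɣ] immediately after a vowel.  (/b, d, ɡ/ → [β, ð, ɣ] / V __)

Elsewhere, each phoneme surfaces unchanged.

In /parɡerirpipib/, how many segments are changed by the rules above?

Segments that undergo a rule: /p/ → [pʰ] (rule 1); /r/ → [ɾ] (rule 2); /b/ → [β] (rule 3).
All other segments surface unchanged.

3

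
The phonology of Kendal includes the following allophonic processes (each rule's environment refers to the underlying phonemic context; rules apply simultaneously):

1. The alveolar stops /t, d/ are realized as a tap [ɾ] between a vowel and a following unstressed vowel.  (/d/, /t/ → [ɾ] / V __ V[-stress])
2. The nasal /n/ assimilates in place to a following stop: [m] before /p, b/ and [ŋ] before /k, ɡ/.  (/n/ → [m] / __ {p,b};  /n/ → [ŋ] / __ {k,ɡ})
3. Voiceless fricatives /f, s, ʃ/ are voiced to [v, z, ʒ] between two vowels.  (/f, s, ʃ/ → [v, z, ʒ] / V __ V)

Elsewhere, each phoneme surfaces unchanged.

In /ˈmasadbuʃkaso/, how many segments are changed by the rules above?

2

Segments that undergo a rule: /s/ → [z] (rule 3); /s/ → [z] (rule 3).
All other segments surface unchanged.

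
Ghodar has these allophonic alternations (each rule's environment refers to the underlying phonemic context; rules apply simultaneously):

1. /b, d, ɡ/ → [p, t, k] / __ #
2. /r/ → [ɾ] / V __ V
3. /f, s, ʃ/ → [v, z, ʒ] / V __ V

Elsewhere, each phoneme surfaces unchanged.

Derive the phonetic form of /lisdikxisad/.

/l/ — not in any rule's target class → [l].
/i/ — not in any rule's target class → [i].
/s/ (between /i/ and /d/): rule 3 targets it, but not between two vowels → unchanged [s].
/d/ (between /s/ and /i/) fails the environment for rule 1, so it stays [d].
/i/ — not in any rule's target class → [i].
/k/ (between /i/ and /x/): no rule targets it → [k].
/x/ — not in any rule's target class → [x].
/i/ stays [i].
Rule 3 applies to /s/ (between /i/ and /a/: between two vowels) → [z].
/a/ — not in any rule's target class → [a].
/d/ — word-final, word-finally — surfaces as [t] (rule 1).

[lisdikxizat]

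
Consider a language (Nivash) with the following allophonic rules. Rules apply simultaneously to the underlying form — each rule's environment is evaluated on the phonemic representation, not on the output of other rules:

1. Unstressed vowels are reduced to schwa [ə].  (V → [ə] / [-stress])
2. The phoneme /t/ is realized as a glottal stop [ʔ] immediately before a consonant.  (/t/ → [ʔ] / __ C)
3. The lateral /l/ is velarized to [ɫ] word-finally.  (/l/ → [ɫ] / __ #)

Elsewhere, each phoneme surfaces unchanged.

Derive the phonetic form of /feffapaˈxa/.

[fəffəpəˈxa]

/f/ — not in any rule's target class → [f].
/e/ (between /f/ and /f/): in an unstressed syllable, so rule 1 applies → [ə].
/f/ — not in any rule's target class → [f].
/f/ — not in any rule's target class → [f].
Rule 1 applies to /a/ (between /f/ and /p/: in an unstressed syllable) → [ə].
/p/ — not in any rule's target class → [p].
/a/ (between /p/ and /x/) occurs in an unstressed syllable → [ə] by rule 1.
/x/ (between /a/ and /a/): no rule targets it → [x].
/a/ — word-final; rule 1 does not apply here → [a].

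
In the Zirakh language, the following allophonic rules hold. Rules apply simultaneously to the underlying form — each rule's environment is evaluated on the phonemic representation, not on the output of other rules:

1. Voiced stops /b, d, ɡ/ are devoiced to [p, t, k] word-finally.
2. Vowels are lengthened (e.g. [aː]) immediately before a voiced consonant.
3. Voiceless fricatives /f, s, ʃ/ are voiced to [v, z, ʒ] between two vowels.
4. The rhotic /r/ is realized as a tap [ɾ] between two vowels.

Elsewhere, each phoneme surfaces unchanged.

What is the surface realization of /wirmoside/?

[wiːrmoziːde]

/w/ stays [w].
Rule 2 applies to /i/ (between /w/ and /r/: before a voiced consonant) → [iː].
/r/ (between /i/ and /m/) fails the environment for rule 4, so it stays [r].
/m/ (between /r/ and /o/) is unaffected → [m].
/o/ (between /m/ and /s/): rule 2 targets it, but not before a voiced consonant → unchanged [o].
/s/ — between /o/ and /i/, between two vowels — surfaces as [z] (rule 3).
/i/ — between /s/ and /d/, before a voiced consonant — surfaces as [iː] (rule 2).
/d/ (between /i/ and /e/) is in the target of rule 1 but the environment (word-finally) is not met → [d].
/e/ (word-final): rule 2 targets it, but not before a voiced consonant → unchanged [e].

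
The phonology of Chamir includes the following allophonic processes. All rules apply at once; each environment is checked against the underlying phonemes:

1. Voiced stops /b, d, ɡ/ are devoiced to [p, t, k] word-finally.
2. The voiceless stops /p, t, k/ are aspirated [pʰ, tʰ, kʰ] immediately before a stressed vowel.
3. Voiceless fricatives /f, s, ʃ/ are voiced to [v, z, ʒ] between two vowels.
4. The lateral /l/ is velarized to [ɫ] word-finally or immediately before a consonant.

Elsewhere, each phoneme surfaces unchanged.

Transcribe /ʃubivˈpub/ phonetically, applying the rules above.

/ʃ/ — word-initial; rule 3 does not apply here → [ʃ].
/b/ (between /u/ and /i/): rule 1 targets it, but not word-finally → unchanged [b].
/p/ (between /v/ and /u/): immediately before a stressed vowel, so rule 2 applies → [pʰ].
Rule 1 applies to /b/ (word-final: word-finally) → [p].

[ʃubivˈpʰup]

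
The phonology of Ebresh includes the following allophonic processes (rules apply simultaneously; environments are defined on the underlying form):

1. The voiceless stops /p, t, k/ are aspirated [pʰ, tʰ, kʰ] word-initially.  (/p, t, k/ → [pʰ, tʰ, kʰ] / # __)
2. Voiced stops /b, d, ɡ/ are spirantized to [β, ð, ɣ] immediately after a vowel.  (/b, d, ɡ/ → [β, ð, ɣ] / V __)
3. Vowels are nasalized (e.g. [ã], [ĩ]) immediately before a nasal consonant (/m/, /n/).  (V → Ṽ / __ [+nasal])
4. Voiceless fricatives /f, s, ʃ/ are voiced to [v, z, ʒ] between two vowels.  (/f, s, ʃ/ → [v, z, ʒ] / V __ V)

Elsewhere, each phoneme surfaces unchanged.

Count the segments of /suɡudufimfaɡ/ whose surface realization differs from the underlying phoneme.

5

Segments that undergo a rule: /ɡ/ → [ɣ] (rule 2); /d/ → [ð] (rule 2); /f/ → [v] (rule 4); /i/ → [ĩ] (rule 3); /ɡ/ → [ɣ] (rule 2).
All other segments surface unchanged.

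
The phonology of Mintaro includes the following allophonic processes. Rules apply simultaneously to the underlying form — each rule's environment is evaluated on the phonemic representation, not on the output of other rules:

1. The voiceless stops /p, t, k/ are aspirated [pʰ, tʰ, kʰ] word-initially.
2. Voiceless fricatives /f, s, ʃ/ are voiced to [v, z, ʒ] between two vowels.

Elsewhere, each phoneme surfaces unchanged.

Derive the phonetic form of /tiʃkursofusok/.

[tʰiʃkursovuzok]

/t/ (word-initial): word-initially, so rule 1 applies → [tʰ].
/i/ (between /t/ and /ʃ/) is unaffected → [i].
/ʃ/ (between /i/ and /k/) is in the target of rule 2 but the environment (between two vowels) is not met → [ʃ].
/k/ (between /ʃ/ and /u/): rule 1 targets it, but not word-initially → unchanged [k].
/u/ (between /k/ and /r/): no rule targets it → [u].
/r/ (between /u/ and /s/): no rule targets it → [r].
/s/ (between /r/ and /o/) is in the target of rule 2 but the environment (between two vowels) is not met → [s].
/o/ stays [o].
/f/ (between /o/ and /u/) occurs between two vowels → [v] by rule 2.
/u/ (between /f/ and /s/) is unaffected → [u].
/s/ (between /u/ and /o/): between two vowels, so rule 2 applies → [z].
/o/ — not in any rule's target class → [o].
/k/ (word-final) fails the environment for rule 1, so it stays [k].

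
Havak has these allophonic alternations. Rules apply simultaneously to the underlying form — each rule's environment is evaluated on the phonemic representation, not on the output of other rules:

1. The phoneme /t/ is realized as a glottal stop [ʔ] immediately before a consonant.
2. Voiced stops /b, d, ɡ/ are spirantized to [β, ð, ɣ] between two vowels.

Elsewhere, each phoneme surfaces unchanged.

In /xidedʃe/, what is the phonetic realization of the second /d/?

/d/ — between /e/ and /ʃ/; rule 2 does not apply here → [d].

[d]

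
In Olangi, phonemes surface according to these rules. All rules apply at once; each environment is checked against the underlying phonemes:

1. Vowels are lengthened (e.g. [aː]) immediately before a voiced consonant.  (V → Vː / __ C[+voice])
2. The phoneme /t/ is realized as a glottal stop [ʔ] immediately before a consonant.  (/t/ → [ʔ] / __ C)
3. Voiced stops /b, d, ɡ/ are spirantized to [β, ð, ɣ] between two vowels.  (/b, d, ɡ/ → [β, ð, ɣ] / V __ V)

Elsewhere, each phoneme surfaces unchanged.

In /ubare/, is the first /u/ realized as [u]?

No

/u/ meets the environment for rule 1 (before a voiced consonant) → [uː].
The actual realization is [uː], not [u].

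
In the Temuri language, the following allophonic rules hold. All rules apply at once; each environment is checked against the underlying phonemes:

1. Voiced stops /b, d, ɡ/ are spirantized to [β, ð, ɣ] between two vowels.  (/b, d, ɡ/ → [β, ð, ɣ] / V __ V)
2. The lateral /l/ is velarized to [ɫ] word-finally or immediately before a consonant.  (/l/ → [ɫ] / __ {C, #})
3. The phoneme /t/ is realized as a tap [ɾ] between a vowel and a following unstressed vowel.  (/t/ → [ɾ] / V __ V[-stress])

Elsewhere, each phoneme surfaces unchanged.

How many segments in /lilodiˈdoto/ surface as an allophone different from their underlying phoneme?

Segments that undergo a rule: /d/ → [ð] (rule 1); /d/ → [ð] (rule 1); /t/ → [ɾ] (rule 3).
All other segments surface unchanged.

3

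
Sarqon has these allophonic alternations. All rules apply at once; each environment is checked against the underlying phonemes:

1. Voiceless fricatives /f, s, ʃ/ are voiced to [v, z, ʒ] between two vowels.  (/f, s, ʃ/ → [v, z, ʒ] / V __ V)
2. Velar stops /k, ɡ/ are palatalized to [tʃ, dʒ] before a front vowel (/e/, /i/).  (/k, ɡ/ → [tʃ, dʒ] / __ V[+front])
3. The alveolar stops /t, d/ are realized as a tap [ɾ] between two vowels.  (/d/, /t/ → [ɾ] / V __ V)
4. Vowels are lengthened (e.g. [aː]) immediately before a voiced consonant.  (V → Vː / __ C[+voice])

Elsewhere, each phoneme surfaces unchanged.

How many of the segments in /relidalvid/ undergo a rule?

Segments that undergo a rule: /e/ → [eː] (rule 4); /i/ → [iː] (rule 4); /d/ → [ɾ] (rule 3); /a/ → [aː] (rule 4); /i/ → [iː] (rule 4).
All other segments surface unchanged.

5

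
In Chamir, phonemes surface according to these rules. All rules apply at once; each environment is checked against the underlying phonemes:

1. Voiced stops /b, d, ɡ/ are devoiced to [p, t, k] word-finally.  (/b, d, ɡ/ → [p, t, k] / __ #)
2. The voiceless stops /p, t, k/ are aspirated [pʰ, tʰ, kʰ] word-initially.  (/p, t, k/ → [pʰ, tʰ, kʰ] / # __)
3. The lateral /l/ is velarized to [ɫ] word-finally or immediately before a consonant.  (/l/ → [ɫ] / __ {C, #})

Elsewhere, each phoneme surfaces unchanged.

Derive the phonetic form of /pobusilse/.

/p/ meets the environment for rule 2 (word-initially) → [pʰ].
/o/ (between /p/ and /b/): no rule targets it → [o].
/b/ (between /o/ and /u/) fails the environment for rule 1, so it stays [b].
/u/ — not in any rule's target class → [u].
/s/ (between /u/ and /i/): no rule targets it → [s].
/i/ stays [i].
/l/ (between /i/ and /s/) occurs word-finally or immediately before a consonant → [ɫ] by rule 3.
/s/ (between /l/ and /e/): no rule targets it → [s].
/e/ stays [e].

[pʰobusiɫse]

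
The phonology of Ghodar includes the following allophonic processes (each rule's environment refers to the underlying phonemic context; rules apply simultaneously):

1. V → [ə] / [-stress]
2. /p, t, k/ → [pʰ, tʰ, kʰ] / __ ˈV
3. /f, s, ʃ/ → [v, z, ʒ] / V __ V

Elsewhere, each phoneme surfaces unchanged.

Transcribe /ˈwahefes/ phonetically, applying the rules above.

/w/ (word-initial): no rule targets it → [w].
/a/ (between /w/ and /h/) is in the target of rule 1 but the environment (in an unstressed syllable) is not met → [a].
/h/ stays [h].
/e/ meets the environment for rule 1 (in an unstressed syllable) → [ə].
/f/ — between /e/ and /e/, between two vowels — surfaces as [v] (rule 3).
/e/ (between /f/ and /s/): in an unstressed syllable, so rule 1 applies → [ə].
/s/ — word-final; rule 3 does not apply here → [s].

[ˈwahəvəs]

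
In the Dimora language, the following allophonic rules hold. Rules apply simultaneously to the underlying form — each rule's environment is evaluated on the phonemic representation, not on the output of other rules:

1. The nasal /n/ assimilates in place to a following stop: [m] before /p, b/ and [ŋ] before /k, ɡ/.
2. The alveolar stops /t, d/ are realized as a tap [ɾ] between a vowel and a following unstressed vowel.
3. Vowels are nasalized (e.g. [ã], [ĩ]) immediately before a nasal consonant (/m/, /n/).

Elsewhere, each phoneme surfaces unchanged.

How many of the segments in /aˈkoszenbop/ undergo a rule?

Segments that undergo a rule: /e/ → [ẽ] (rule 3); /n/ → [m] (rule 1).
All other segments surface unchanged.

2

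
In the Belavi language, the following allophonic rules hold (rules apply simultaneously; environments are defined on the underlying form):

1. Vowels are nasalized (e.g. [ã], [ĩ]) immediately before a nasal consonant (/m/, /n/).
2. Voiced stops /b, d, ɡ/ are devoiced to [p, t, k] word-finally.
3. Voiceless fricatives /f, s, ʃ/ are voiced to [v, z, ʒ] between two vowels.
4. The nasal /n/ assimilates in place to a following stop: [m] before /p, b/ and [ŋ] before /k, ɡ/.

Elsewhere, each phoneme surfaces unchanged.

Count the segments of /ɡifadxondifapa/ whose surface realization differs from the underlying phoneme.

3

Segments that undergo a rule: /f/ → [v] (rule 3); /o/ → [õ] (rule 1); /f/ → [v] (rule 3).
All other segments surface unchanged.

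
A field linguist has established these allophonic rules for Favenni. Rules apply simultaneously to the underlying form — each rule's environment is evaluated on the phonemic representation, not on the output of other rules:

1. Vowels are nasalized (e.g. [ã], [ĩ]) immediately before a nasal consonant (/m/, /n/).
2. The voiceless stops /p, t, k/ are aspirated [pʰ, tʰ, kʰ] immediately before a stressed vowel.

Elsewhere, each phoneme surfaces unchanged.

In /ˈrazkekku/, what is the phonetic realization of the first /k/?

/k/ (between /z/ and /e/): rule 2 targets it, but not immediately before a stressed vowel → unchanged [k].

[k]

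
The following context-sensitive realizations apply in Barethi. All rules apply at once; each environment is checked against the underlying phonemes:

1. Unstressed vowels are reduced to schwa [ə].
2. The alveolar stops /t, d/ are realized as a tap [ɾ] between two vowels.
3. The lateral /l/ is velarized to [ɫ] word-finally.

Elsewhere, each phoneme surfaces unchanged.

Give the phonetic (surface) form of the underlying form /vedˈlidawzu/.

[vədˈliɾəwzə]

/v/ stays [v].
/e/ (between /v/ and /d/): in an unstressed syllable, so rule 1 applies → [ə].
/d/ — between /e/ and /l/; rule 2 does not apply here → [d].
/l/ (between /d/ and /i/): rule 3 targets it, but not word-finally → unchanged [l].
/i/ — between /l/ and /d/; rule 1 does not apply here → [i].
Rule 2 applies to /d/ (between /i/ and /a/: between two vowels) → [ɾ].
/a/ (between /d/ and /w/): in an unstressed syllable, so rule 1 applies → [ə].
/w/ — not in any rule's target class → [w].
/z/ (between /w/ and /u/): no rule targets it → [z].
/u/ — word-final, in an unstressed syllable — surfaces as [ə] (rule 1).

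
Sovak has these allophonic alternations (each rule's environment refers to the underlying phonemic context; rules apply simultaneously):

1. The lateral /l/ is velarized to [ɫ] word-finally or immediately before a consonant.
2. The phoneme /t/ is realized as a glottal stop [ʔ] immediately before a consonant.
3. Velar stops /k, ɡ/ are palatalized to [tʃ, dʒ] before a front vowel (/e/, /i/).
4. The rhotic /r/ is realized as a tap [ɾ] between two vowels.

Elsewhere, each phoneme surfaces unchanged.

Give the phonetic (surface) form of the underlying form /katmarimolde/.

/k/ — word-initial; rule 3 does not apply here → [k].
/a/ stays [a].
/t/ (between /a/ and /m/) occurs immediately before a consonant → [ʔ] by rule 2.
/m/ — not in any rule's target class → [m].
/a/ (between /m/ and /r/) is unaffected → [a].
/r/ — between /a/ and /i/, between two vowels — surfaces as [ɾ] (rule 4).
/i/ (between /r/ and /m/): no rule targets it → [i].
/m/ stays [m].
/o/ (between /m/ and /l/) is unaffected → [o].
Rule 1 applies to /l/ (between /o/ and /d/: word-finally or immediately before a consonant) → [ɫ].
/d/ stays [d].
/e/ — not in any rule's target class → [e].

[kaʔmaɾimoɫde]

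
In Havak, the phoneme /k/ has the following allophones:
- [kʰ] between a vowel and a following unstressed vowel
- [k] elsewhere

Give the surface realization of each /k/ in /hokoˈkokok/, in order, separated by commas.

Occurrence 1 (position 3): between a vowel and a following unstressed vowel → [kʰ].
Occurrence 2 (position 5): no conditioning environment matches → elsewhere allophone [k].
Occurrence 3 (position 7): between a vowel and a following unstressed vowel → [kʰ].
Occurrence 4 (position 9): no conditioning environment matches → elsewhere allophone [k].

[kʰ], [k], [kʰ], [k]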